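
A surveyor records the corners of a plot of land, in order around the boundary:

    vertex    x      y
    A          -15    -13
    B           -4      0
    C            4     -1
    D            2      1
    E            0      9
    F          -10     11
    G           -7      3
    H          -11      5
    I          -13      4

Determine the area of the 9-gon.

Σ = (-52) + (4) + (6) + (18) + (90) + (47) + (-2) + (21) + (229) = 361
Area = |Σ|/2 = 180.5.

180.5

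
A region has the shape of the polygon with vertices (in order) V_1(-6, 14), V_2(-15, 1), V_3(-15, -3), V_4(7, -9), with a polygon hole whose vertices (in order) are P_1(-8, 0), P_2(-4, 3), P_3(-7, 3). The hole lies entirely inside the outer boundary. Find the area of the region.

Outer boundary:
Apply the shoelace (surveyor's) formula: 2A = Σ (x_i·y_{i+1} − x_{i+1}·y_i), indices taken mod 4.
Cross-terms: 204, 60, 156, 44  ⇒  Σ = 464
Area = |Σ|/2 = 232.
Hole:
Apply Gauss's area formula: 2A = Σ (x_i·y_{i+1} − x_{i+1}·y_i), indices taken mod 3.
Σ = (-24) + (9) + (24) = 9
Area = |Σ|/2 = 4.5.
Net area = 232 − 4.5 = 227.5.

227.5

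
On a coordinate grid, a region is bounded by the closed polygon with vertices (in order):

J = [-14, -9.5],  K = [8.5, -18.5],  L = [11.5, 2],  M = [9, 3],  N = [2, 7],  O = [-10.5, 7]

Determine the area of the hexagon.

464.125

Apply Gauss's area formula: 2A = Σ (x_i·y_{i+1} − x_{i+1}·y_i), indices taken mod 6.
Σ = (339.75) + (229.75) + (16.5) + (57) + (87.5) + (197.75) = 928.25
Area = |Σ|/2 = 464.125.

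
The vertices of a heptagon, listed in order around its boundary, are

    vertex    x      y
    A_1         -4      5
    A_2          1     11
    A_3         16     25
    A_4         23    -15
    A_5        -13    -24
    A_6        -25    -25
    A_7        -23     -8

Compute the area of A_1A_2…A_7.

Σ = (-49) + (-151) + (-815) + (-747) + (-275) + (-375) + (-147) = -2559
Area = |Σ|/2 = 1279.5.

1279.5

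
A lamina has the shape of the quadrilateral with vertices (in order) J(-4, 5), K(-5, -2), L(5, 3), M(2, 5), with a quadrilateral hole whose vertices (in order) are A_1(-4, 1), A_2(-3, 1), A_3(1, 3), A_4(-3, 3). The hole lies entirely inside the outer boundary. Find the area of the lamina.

Outer boundary:
J→K: (-4)(-2) − (-5)(5) = 33
K→L: (-5)(3) − (5)(-2) = -5
L→M: (5)(5) − (2)(3) = 19
M→J: (2)(5) − (-4)(5) = 30
Σ = 77
Area = |Σ|/2 = 38.5.
Hole:
Apply the shoelace (surveyor's) formula: 2A = Σ (x_i·y_{i+1} − x_{i+1}·y_i), indices taken mod 4.
A_1→A_2: (-4)(1) − (-3)(1) = -1
A_2→A_3: (-3)(3) − (1)(1) = -10
A_3→A_4: (1)(3) − (-3)(3) = 12
A_4→A_1: (-3)(1) − (-4)(3) = 9
Σ = 10
Area = |Σ|/2 = 5.
Net area = 38.5 − 5 = 33.5.

33.5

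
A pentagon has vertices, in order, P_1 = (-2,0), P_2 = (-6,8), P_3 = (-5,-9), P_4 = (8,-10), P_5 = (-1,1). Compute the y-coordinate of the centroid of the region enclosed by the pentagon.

-4.2

Apply Gauss's area formula. First the cross-terms c_i = x_i·y_{i+1} − x_{i+1}·y_i:
  -16, 94, 122, -2, 2  ⇒  2A = 200, A = 100.
Then Σ (y_i + y_{i+1})·c_i = -2520, so ȳ = -2520 / (6·100) = -4.2.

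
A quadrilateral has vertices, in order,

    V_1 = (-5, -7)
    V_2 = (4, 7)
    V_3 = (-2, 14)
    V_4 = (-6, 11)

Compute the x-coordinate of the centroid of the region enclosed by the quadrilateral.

Apply the shoelace formula. First the cross-terms c_i = x_i·y_{i+1} − x_{i+1}·y_i:
  -7, 70, 62, 97  ⇒  2A = 222, A = 111.
Then Σ (x_i + x_{i+1})·c_i = -1416, so x̄ = -1416 / (6·111) = -236/111.

-236/111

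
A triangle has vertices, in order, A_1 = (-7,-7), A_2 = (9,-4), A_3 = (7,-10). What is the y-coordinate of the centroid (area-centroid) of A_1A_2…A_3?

Apply the shoelace formula. First the cross-terms c_i = x_i·y_{i+1} − x_{i+1}·y_i:
  91, -62, -119  ⇒  2A = -90, A = -45.
Then Σ (y_i + y_{i+1})·c_i = 1890, so ȳ = 1890 / (6·(-45)) = -7.

-7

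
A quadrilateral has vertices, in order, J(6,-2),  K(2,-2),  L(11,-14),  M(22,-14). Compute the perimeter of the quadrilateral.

50

|JK| = √((-4)² + (0)²) = √16 = 4
|KL| = √((9)² + (-12)²) = √225 = 15
|LM| = √((11)² + (0)²) = √121 = 11
|MJ| = √((-16)² + (12)²) = √400 = 20
Perimeter = 4 + 15 + 11 + 20 = 50.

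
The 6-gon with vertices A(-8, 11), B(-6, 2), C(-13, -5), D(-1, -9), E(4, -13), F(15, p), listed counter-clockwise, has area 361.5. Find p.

Write out the shoelace sum; only the two edges meeting at F involve p:
2·Area = [(4·p − 15·(-13)) + (15·11 − (-8)·p)] + 267
       = 12·p + 627 = 723
⇒ p = 8.

8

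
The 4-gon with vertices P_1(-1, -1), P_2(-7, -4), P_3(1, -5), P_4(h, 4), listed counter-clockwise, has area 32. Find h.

Write out the shoelace sum; only the two edges meeting at P_4 involve h:
2·Area = [(1·4 − h·(-5)) + (h·(-1) − (-1)·4)] + 36
       = 4·h + 44 = 64
⇒ h = 5.

5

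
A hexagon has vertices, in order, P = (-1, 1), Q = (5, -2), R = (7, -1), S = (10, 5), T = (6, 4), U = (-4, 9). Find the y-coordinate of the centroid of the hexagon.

Apply the shoelace (surveyor's) formula. First the cross-terms c_i = x_i·y_{i+1} − x_{i+1}·y_i:
  -3, 9, 45, 10, 70, 5  ⇒  2A = 136, A = 68.
Then Σ (y_i + y_{i+1})·c_i = 1206, so ȳ = 1206 / (6·68) = 201/68.

201/68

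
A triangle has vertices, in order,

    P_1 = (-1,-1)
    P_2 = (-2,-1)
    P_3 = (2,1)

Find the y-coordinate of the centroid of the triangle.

Apply the shoelace (surveyor's) formula. First the cross-terms c_i = x_i·y_{i+1} − x_{i+1}·y_i:
  -1, 0, -1  ⇒  2A = -2, A = -1.
Then Σ (y_i + y_{i+1})·c_i = 2, so ȳ = 2 / (6·(-1)) = -1/3.

-1/3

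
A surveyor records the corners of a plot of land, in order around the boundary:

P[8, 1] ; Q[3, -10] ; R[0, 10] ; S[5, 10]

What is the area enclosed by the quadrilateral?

89

Apply the shoelace (surveyor's) formula: 2A = Σ (x_i·y_{i+1} − x_{i+1}·y_i), indices taken mod 4.
Cross-terms: -83, 30, -50, -75  ⇒  Σ = -178
Area = |Σ|/2 = 89.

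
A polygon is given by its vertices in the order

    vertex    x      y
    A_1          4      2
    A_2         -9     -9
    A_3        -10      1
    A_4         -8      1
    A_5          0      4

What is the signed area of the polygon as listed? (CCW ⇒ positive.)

Σ = (-18) + (-99) + (-2) + (-32) + (-16) = -167
Signed area = Σ/2 = -83.5 (negative ⇒ clockwise traversal).

-83.5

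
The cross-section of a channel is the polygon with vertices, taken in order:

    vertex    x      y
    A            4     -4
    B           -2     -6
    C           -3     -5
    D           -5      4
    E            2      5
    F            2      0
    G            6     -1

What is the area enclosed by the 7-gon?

71

Apply Gauss's area formula: 2A = Σ (x_i·y_{i+1} − x_{i+1}·y_i), indices taken mod 7.
Σ = (-32) + (-8) + (-37) + (-33) + (-10) + (-2) + (-20) = -142
Area = |Σ|/2 = 71.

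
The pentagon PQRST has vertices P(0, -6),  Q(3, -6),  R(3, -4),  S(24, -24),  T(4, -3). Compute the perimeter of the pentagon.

|PQ| = √((3)² + (0)²) = √9 = 3
|QR| = √((0)² + (2)²) = √4 = 2
|RS| = √((21)² + (-20)²) = √841 = 29
|ST| = √((-20)² + (21)²) = √841 = 29
|TP| = √((-4)² + (-3)²) = √25 = 5
Perimeter = 3 + 2 + 29 + 29 + 5 = 68.

68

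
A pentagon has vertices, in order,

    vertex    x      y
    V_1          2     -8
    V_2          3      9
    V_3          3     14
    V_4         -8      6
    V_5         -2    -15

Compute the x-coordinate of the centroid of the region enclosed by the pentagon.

Apply the shoelace (surveyor's) formula. First the cross-terms c_i = x_i·y_{i+1} − x_{i+1}·y_i:
  42, 15, 130, 132, 46  ⇒  2A = 365, A = 182.5.
Then Σ (x_i + x_{i+1})·c_i = -1670, so x̄ = -1670 / (6·182.5) = -334/219.

-334/219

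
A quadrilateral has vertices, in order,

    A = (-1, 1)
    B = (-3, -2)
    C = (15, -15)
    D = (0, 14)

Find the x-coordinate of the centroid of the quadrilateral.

251/57

Apply the surveyor's formula. First the cross-terms c_i = x_i·y_{i+1} − x_{i+1}·y_i:
  5, 75, 210, 14  ⇒  2A = 304, A = 152.
Then Σ (x_i + x_{i+1})·c_i = 4016, so x̄ = 4016 / (6·152) = 251/57.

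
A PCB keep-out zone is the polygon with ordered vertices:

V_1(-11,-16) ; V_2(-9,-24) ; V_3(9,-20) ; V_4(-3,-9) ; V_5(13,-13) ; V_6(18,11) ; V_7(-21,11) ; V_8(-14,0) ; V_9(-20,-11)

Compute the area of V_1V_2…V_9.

Σ = (120) + (396) + (-141) + (156) + (377) + (429) + (154) + (154) + (199) = 1844
Area = |Σ|/2 = 922.

922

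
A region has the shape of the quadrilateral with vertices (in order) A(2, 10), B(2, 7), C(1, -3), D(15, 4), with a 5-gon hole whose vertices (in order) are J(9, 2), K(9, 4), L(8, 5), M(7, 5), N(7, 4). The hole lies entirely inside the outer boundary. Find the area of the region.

82.5

Outer boundary:
A→B: (2)(7) − (2)(10) = -6
B→C: (2)(-3) − (1)(7) = -13
C→D: (1)(4) − (15)(-3) = 49
D→A: (15)(10) − (2)(4) = 142
Σ = 172
Area = |Σ|/2 = 86.
Hole:
Cross-terms: 18, 13, 5, -7, -22  ⇒  Σ = 7
Area = |Σ|/2 = 3.5.
Net area = 86 − 3.5 = 82.5.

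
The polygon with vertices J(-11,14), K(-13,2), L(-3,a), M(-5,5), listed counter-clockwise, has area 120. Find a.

-13

The doubled signed area Σ (x_i y_{i+1} − x_{i+1} y_i) is linear in a.
With a=0 it equals 136; the coefficient of a is -8 (from the two edges through L).
So -8·a + 136 = 2·120 = 240 ⇒ a = -13.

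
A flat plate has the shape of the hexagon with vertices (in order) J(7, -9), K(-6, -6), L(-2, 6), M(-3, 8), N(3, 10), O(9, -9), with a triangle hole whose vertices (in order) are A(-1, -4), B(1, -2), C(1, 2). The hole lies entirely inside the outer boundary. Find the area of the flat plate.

Outer boundary:
Σ = (-96) + (-48) + (2) + (-54) + (-117) + (-18) = -331
Area = |Σ|/2 = 165.5.
Hole:
Apply the shoelace (surveyor's) formula: 2A = Σ (x_i·y_{i+1} − x_{i+1}·y_i), indices taken mod 3.
A→B: (-1)(-2) − (1)(-4) = 6
B→C: (1)(2) − (1)(-2) = 4
C→A: (1)(-4) − (-1)(2) = -2
Σ = 8
Area = |Σ|/2 = 4.
Net area = 165.5 − 4 = 161.5.

161.5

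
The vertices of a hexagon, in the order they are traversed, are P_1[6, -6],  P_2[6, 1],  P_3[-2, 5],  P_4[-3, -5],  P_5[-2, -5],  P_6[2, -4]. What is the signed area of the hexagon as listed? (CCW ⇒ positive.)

Apply the shoelace (surveyor's) formula: 2A = Σ (x_i·y_{i+1} − x_{i+1}·y_i), indices taken mod 6.
Cross-terms: 42, 32, 25, 5, 18, 12  ⇒  Σ = 134
Signed area = Σ/2 = 67 (positive ⇒ counter-clockwise traversal).

67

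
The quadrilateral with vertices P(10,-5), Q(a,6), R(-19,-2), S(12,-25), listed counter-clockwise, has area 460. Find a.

Write out the shoelace sum; only the two edges meeting at Q involve a:
2·Area = [(10·6 − a·(-5)) + (a·(-2) − (-19)·6)] + 689
       = 3·a + 863 = 920
⇒ a = 19.

19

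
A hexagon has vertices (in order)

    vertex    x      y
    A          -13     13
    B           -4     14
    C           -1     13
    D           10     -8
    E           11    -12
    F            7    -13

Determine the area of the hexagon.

A→B: (-13)(14) − (-4)(13) = -130
B→C: (-4)(13) − (-1)(14) = -38
C→D: (-1)(-8) − (10)(13) = -122
D→E: (10)(-12) − (11)(-8) = -32
E→F: (11)(-13) − (7)(-12) = -59
F→A: (7)(13) − (-13)(-13) = -78
Σ = -459
Area = |Σ|/2 = 229.5.

229.5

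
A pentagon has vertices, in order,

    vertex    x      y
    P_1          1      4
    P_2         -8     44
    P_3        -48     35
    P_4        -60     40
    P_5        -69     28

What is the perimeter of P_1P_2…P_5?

|P_1P_2| = √((-9)² + (40)²) = √1681 = 41
|P_2P_3| = √((-40)² + (-9)²) = √1681 = 41
|P_3P_4| = √((-12)² + (5)²) = √169 = 13
|P_4P_5| = √((-9)² + (-12)²) = √225 = 15
|P_5P_1| = √((70)² + (-24)²) = √5476 = 74
Perimeter = 41 + 41 + 13 + 15 + 74 = 184.

184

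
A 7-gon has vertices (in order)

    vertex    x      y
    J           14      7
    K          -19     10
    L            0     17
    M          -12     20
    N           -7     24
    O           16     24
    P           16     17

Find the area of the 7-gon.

Σ = (273) + (-323) + (204) + (-148) + (-552) + (-112) + (-126) = -784
Area = |Σ|/2 = 392.

392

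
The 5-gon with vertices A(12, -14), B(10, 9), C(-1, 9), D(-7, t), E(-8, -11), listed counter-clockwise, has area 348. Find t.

Write out the shoelace sum; only the two edges meeting at D involve t:
2·Area = [((-1)·t − (-7)·9) + ((-7)·(-11) − (-8)·t)] + 591
       = 7·t + 731 = 696
⇒ t = -5.

-5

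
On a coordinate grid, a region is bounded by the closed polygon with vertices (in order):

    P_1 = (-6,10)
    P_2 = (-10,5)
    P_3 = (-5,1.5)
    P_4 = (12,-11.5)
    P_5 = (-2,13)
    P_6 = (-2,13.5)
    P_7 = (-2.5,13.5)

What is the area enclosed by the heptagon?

157.125

Cross-terms: 70, 10, 39.5, 133, -1, 6.75, 56  ⇒  Σ = 314.25
Area = |Σ|/2 = 157.125.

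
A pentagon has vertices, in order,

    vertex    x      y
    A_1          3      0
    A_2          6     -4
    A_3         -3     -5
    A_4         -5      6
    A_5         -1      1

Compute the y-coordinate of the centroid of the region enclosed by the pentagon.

-43/33

Apply the shoelace formula. First the cross-terms c_i = x_i·y_{i+1} − x_{i+1}·y_i:
  -12, -42, -43, 1, -3  ⇒  2A = -99, A = -49.5.
Then Σ (y_i + y_{i+1})·c_i = 387, so ȳ = 387 / (6·(-49.5)) = -43/33.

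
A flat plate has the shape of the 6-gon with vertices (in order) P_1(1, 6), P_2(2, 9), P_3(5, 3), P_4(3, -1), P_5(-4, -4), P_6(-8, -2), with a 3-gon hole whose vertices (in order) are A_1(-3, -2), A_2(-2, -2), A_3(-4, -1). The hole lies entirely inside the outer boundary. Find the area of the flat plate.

Outer boundary:
Apply Gauss's area formula: 2A = Σ (x_i·y_{i+1} − x_{i+1}·y_i), indices taken mod 6.
Cross-terms: -3, -39, -14, -16, -24, -46  ⇒  Σ = -142
Area = |Σ|/2 = 71.
Hole:
Apply the shoelace formula: 2A = Σ (x_i·y_{i+1} − x_{i+1}·y_i), indices taken mod 3.
A_1→A_2: (-3)(-2) − (-2)(-2) = 2
A_2→A_3: (-2)(-1) − (-4)(-2) = -6
A_3→A_1: (-4)(-2) − (-3)(-1) = 5
Σ = 1
Area = |Σ|/2 = 0.5.
Net area = 71 − 0.5 = 70.5.

70.5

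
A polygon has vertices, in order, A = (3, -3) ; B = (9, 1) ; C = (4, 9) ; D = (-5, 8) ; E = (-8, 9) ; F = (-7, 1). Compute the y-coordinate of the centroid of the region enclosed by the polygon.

238/69

Apply the shoelace formula. First the cross-terms c_i = x_i·y_{i+1} − x_{i+1}·y_i:
  30, 77, 77, 19, 55, 18  ⇒  2A = 276, A = 138.
Then Σ (y_i + y_{i+1})·c_i = 2856, so ȳ = 2856 / (6·138) = 238/69.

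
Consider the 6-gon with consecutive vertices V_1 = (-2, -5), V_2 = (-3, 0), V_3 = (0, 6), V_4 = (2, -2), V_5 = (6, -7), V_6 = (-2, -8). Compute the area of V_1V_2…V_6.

57.5

Σ = (-15) + (-18) + (-12) + (-2) + (-62) + (-6) = -115
Area = |Σ|/2 = 57.5.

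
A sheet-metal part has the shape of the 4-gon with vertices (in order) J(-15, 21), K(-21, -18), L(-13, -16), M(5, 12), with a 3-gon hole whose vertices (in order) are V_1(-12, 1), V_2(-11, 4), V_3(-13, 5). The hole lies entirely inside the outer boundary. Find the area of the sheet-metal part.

Outer boundary:
Cross-terms: 711, 102, -76, 285  ⇒  Σ = 1022
Area = |Σ|/2 = 511.
Hole:
Apply the shoelace (surveyor's) formula: 2A = Σ (x_i·y_{i+1} − x_{i+1}·y_i), indices taken mod 3.
Σ = (-37) + (-3) + (47) = 7
Area = |Σ|/2 = 3.5.
Net area = 511 − 3.5 = 507.5.

507.5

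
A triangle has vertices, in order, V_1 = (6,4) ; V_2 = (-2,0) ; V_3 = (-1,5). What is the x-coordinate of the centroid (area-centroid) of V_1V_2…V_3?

Apply the surveyor's formula. First the cross-terms c_i = x_i·y_{i+1} − x_{i+1}·y_i:
  8, -10, -34  ⇒  2A = -36, A = -18.
Then Σ (x_i + x_{i+1})·c_i = -108, so x̄ = -108 / (6·(-18)) = 1.

1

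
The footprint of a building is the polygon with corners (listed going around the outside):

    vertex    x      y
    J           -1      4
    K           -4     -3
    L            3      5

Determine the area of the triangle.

12.5

Cross-terms: 19, -11, 17  ⇒  Σ = 25
Area = |Σ|/2 = 12.5.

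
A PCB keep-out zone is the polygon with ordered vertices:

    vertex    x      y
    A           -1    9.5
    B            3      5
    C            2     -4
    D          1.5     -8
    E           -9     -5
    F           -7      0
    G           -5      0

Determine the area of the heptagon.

113.75

Apply the surveyor's formula: 2A = Σ (x_i·y_{i+1} − x_{i+1}·y_i), indices taken mod 7.
Σ = (-33.5) + (-22) + (-10) + (-79.5) + (-35) + (0) + (-47.5) = -227.5
Area = |Σ|/2 = 113.75.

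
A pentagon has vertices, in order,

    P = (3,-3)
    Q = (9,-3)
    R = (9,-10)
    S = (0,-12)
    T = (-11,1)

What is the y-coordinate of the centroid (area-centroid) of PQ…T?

-1493/255

Apply the shoelace (surveyor's) formula. First the cross-terms c_i = x_i·y_{i+1} − x_{i+1}·y_i:
  18, -63, -108, -132, 30  ⇒  2A = -255, A = -127.5.
Then Σ (y_i + y_{i+1})·c_i = 4479, so ȳ = 4479 / (6·(-127.5)) = -1493/255.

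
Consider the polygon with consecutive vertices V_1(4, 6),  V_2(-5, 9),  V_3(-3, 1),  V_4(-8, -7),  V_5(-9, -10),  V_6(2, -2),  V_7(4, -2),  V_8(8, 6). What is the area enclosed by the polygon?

120

Apply the shoelace (surveyor's) formula: 2A = Σ (x_i·y_{i+1} − x_{i+1}·y_i), indices taken mod 8.
V_1→V_2: (4)(9) − (-5)(6) = 66
V_2→V_3: (-5)(1) − (-3)(9) = 22
V_3→V_4: (-3)(-7) − (-8)(1) = 29
V_4→V_5: (-8)(-10) − (-9)(-7) = 17
V_5→V_6: (-9)(-2) − (2)(-10) = 38
V_6→V_7: (2)(-2) − (4)(-2) = 4
V_7→V_8: (4)(6) − (8)(-2) = 40
V_8→V_1: (8)(6) − (4)(6) = 24
Σ = 240
Area = |Σ|/2 = 120.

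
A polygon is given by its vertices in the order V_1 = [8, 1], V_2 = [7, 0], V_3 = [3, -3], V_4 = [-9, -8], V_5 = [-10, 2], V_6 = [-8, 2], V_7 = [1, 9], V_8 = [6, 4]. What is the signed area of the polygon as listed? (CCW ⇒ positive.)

Σ = (-7) + (-21) + (-51) + (-98) + (-4) + (-74) + (-50) + (-26) = -331
Signed area = Σ/2 = -165.5 (negative ⇒ clockwise traversal).

-165.5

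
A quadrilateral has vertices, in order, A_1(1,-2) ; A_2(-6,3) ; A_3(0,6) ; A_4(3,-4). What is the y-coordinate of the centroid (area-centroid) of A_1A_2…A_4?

119/65

Apply the shoelace (surveyor's) formula. First the cross-terms c_i = x_i·y_{i+1} − x_{i+1}·y_i:
  -9, -36, -18, -2  ⇒  2A = -65, A = -32.5.
Then Σ (y_i + y_{i+1})·c_i = -357, so ȳ = -357 / (6·(-32.5)) = 119/65.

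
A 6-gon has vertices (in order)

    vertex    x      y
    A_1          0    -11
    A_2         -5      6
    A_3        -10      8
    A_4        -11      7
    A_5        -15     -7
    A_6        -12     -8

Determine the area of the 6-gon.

166.5

Apply the surveyor's formula: 2A = Σ (x_i·y_{i+1} − x_{i+1}·y_i), indices taken mod 6.
Σ = (-55) + (20) + (18) + (182) + (36) + (132) = 333
Area = |Σ|/2 = 166.5.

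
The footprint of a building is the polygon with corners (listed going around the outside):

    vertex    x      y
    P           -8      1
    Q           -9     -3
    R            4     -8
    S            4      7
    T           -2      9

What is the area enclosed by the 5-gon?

148.5

Cross-terms: 33, 84, 60, 50, 70  ⇒  Σ = 297
Area = |Σ|/2 = 148.5.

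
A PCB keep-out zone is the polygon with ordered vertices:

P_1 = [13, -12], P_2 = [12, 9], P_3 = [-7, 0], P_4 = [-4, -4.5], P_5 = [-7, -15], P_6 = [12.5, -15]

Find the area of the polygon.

360.75

Apply the shoelace formula: 2A = Σ (x_i·y_{i+1} − x_{i+1}·y_i), indices taken mod 6.
Cross-terms: 261, 63, 31.5, 28.5, 292.5, 45  ⇒  Σ = 721.5
Area = |Σ|/2 = 360.75.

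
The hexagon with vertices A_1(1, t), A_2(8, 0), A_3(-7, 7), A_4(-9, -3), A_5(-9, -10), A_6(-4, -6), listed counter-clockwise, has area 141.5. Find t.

-5

The doubled signed area Σ (x_i y_{i+1} − x_{i+1} y_i) is linear in t.
With t=0 it equals 223; the coefficient of t is -12 (from the two edges through A_1).
So -12·t + 223 = 2·141.5 = 283 ⇒ t = -5.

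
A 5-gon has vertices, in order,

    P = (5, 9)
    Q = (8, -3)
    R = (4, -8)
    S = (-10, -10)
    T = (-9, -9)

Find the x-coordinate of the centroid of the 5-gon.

297/295

Apply Gauss's area formula. First the cross-terms c_i = x_i·y_{i+1} − x_{i+1}·y_i:
  -87, -52, -120, 0, -36  ⇒  2A = -295, A = -147.5.
Then Σ (x_i + x_{i+1})·c_i = -891, so x̄ = -891 / (6·(-147.5)) = 297/295.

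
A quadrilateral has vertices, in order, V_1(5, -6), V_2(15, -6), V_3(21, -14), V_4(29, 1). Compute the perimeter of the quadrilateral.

|V_1V_2| = √((10)² + (0)²) = √100 = 10
|V_2V_3| = √((6)² + (-8)²) = √100 = 10
|V_3V_4| = √((8)² + (15)²) = √289 = 17
|V_4V_1| = √((-24)² + (-7)²) = √625 = 25
Perimeter = 10 + 10 + 17 + 25 = 62.

62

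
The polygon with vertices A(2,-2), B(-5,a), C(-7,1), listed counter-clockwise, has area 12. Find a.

Write out the shoelace sum; only the two edges meeting at B involve a:
2·Area = [(2·a − (-5)·(-2)) + ((-5)·1 − (-7)·a)] + 12
       = 9·a + -3 = 24
⇒ a = 3.

3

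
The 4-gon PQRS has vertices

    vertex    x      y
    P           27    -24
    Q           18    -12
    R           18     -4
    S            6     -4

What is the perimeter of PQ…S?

64

|PQ| = √((-9)² + (12)²) = √225 = 15
|QR| = √((0)² + (8)²) = √64 = 8
|RS| = √((-12)² + (0)²) = √144 = 12
|SP| = √((21)² + (-20)²) = √841 = 29
Perimeter = 15 + 8 + 12 + 29 = 64.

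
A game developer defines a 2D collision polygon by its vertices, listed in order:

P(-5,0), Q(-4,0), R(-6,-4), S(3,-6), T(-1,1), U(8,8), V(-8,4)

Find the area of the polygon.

P→Q: (-5)(0) − (-4)(0) = 0
Q→R: (-4)(-4) − (-6)(0) = 16
R→S: (-6)(-6) − (3)(-4) = 48
S→T: (3)(1) − (-1)(-6) = -3
T→U: (-1)(8) − (8)(1) = -16
U→V: (8)(4) − (-8)(8) = 96
V→P: (-8)(0) − (-5)(4) = 20
Σ = 161
Area = |Σ|/2 = 80.5.

80.5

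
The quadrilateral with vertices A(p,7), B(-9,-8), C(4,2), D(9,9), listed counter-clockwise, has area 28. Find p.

Write out the shoelace sum; only the two edges meeting at A involve p:
2·Area = [(9·7 − p·9) + (p·(-8) − (-9)·7)] + 32
       = -17·p + 158 = 56
⇒ p = 6.

6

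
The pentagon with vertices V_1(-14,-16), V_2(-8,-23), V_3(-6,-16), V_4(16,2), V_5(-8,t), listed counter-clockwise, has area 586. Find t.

The doubled signed area Σ (x_i y_{i+1} − x_{i+1} y_i) is linear in t.
With t=0 it equals 572; the coefficient of t is 30 (from the two edges through V_5).
So 30·t + 572 = 2·586 = 1172 ⇒ t = 20.

20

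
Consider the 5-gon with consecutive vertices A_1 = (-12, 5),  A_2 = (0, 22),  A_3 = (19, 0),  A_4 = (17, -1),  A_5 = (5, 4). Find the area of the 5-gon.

277.5

Σ = (-264) + (-418) + (-19) + (73) + (73) = -555
Area = |Σ|/2 = 277.5.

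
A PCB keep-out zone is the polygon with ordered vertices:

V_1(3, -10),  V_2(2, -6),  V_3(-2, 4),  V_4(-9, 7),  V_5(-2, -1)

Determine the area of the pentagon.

Cross-terms: 2, -4, 22, 23, 23  ⇒  Σ = 66
Area = |Σ|/2 = 33.

33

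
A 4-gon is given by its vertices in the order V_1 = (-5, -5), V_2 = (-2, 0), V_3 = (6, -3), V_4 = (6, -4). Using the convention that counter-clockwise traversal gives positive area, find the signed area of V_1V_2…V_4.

-30

Σ = (-10) + (6) + (-6) + (-50) = -60
Signed area = Σ/2 = -30 (negative ⇒ clockwise traversal).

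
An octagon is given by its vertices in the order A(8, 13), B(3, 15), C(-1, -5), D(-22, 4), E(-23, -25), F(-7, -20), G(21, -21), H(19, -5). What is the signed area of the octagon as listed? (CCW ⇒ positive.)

A→B: (8)(15) − (3)(13) = 81
B→C: (3)(-5) − (-1)(15) = 0
C→D: (-1)(4) − (-22)(-5) = -114
D→E: (-22)(-25) − (-23)(4) = 642
E→F: (-23)(-20) − (-7)(-25) = 285
F→G: (-7)(-21) − (21)(-20) = 567
G→H: (21)(-5) − (19)(-21) = 294
H→A: (19)(13) − (8)(-5) = 287
Σ = 2042
Signed area = Σ/2 = 1021 (positive ⇒ counter-clockwise traversal).

1021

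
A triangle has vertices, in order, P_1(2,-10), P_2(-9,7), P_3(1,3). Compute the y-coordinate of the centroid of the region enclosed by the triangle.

Apply the shoelace formula. First the cross-terms c_i = x_i·y_{i+1} − x_{i+1}·y_i:
  -76, -34, -16  ⇒  2A = -126, A = -63.
Then Σ (y_i + y_{i+1})·c_i = 0, so ȳ = 0 / (6·(-63)) = 0.

0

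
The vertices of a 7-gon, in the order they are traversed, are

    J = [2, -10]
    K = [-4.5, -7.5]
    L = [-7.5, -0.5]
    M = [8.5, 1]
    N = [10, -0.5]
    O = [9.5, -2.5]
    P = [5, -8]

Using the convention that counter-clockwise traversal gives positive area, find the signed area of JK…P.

Apply Gauss's area formula: 2A = Σ (x_i·y_{i+1} − x_{i+1}·y_i), indices taken mod 7.
Cross-terms: -60, -54, -3.25, -14.25, -20.25, -63.5, -34  ⇒  Σ = -249.25
Signed area = Σ/2 = -124.625 (negative ⇒ clockwise traversal).

-124.625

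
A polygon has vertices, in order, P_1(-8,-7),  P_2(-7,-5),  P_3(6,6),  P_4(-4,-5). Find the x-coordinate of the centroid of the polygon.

Apply the surveyor's formula. First the cross-terms c_i = x_i·y_{i+1} − x_{i+1}·y_i:
  -9, -12, -6, -12  ⇒  2A = -39, A = -19.5.
Then Σ (x_i + x_{i+1})·c_i = 279, so x̄ = 279 / (6·(-19.5)) = -31/13.

-31/13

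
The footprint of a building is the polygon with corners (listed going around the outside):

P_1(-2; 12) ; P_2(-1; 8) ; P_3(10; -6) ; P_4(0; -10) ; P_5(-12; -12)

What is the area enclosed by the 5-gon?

233

Σ = (-4) + (-74) + (-100) + (-120) + (-168) = -466
Area = |Σ|/2 = 233.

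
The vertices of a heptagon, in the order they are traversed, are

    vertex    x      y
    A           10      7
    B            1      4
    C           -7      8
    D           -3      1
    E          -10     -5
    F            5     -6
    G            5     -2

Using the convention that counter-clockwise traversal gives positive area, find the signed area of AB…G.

135.5

A→B: (10)(4) − (1)(7) = 33
B→C: (1)(8) − (-7)(4) = 36
C→D: (-7)(1) − (-3)(8) = 17
D→E: (-3)(-5) − (-10)(1) = 25
E→F: (-10)(-6) − (5)(-5) = 85
F→G: (5)(-2) − (5)(-6) = 20
G→A: (5)(7) − (10)(-2) = 55
Σ = 271
Signed area = Σ/2 = 135.5 (positive ⇒ counter-clockwise traversal).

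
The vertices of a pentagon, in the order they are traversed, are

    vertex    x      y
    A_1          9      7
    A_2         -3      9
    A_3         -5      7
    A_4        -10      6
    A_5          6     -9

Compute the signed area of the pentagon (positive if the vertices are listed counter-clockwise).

171.5

Apply Gauss's area formula: 2A = Σ (x_i·y_{i+1} − x_{i+1}·y_i), indices taken mod 5.
Σ = (102) + (24) + (40) + (54) + (123) = 343
Signed area = Σ/2 = 171.5 (positive ⇒ counter-clockwise traversal).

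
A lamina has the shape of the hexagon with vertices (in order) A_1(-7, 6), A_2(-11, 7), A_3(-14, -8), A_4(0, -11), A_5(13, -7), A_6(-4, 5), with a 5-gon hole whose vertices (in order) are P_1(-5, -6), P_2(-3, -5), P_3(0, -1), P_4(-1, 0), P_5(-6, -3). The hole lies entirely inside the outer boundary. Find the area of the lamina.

Outer boundary:
Apply the shoelace (surveyor's) formula: 2A = Σ (x_i·y_{i+1} − x_{i+1}·y_i), indices taken mod 6.
Σ = (17) + (186) + (154) + (143) + (37) + (11) = 548
Area = |Σ|/2 = 274.
Hole:
Cross-terms: 7, 3, -1, 3, 21  ⇒  Σ = 33
Area = |Σ|/2 = 16.5.
Net area = 274 − 16.5 = 257.5.

257.5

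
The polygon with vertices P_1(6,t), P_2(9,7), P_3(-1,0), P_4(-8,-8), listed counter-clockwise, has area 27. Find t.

Write out the shoelace sum; only the two edges meeting at P_1 involve t:
2·Area = [((-8)·t − 6·(-8)) + (6·7 − 9·t)] + 15
       = -17·t + 105 = 54
⇒ t = 3.

3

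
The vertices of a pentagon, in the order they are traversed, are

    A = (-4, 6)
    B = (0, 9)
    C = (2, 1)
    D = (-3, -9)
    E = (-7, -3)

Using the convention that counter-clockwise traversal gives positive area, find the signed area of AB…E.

-88.5

Σ = (-36) + (-18) + (-15) + (-54) + (-54) = -177
Signed area = Σ/2 = -88.5 (negative ⇒ clockwise traversal).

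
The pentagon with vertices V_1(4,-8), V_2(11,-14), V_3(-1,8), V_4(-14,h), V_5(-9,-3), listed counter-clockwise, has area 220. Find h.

The doubled signed area Σ (x_i y_{i+1} − x_{i+1} y_i) is linear in h.
With h=0 it equals 344; the coefficient of h is 8 (from the two edges through V_4).
So 8·h + 344 = 2·220 = 440 ⇒ h = 12.

12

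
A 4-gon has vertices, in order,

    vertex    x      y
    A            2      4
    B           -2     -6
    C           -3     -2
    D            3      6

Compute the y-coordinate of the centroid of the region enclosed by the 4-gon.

Apply the shoelace formula. First the cross-terms c_i = x_i·y_{i+1} − x_{i+1}·y_i:
  -4, -14, -12, 0  ⇒  2A = -30, A = -15.
Then Σ (y_i + y_{i+1})·c_i = 72, so ȳ = 72 / (6·(-15)) = -0.8.

-0.8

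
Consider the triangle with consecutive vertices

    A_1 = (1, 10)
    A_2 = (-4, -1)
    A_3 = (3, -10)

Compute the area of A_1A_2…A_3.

61

Σ = (39) + (43) + (40) = 122
Area = |Σ|/2 = 61.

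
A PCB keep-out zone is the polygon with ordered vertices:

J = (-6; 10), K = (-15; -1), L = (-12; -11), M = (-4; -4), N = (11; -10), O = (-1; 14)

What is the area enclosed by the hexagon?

Apply the shoelace (surveyor's) formula: 2A = Σ (x_i·y_{i+1} − x_{i+1}·y_i), indices taken mod 6.
Σ = (156) + (153) + (4) + (84) + (144) + (74) = 615
Area = |Σ|/2 = 307.5.

307.5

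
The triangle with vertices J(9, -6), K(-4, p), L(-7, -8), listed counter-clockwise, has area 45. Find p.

Write out the shoelace sum; only the two edges meeting at K involve p:
2·Area = [(9·p − (-4)·(-6)) + ((-4)·(-8) − (-7)·p)] + 114
       = 16·p + 122 = 90
⇒ p = -2.

-2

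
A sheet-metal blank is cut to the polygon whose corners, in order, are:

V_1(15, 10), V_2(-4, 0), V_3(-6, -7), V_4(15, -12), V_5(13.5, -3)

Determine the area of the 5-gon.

271

V_1→V_2: (15)(0) − (-4)(10) = 40
V_2→V_3: (-4)(-7) − (-6)(0) = 28
V_3→V_4: (-6)(-12) − (15)(-7) = 177
V_4→V_5: (15)(-3) − (13.5)(-12) = 117
V_5→V_1: (13.5)(10) − (15)(-3) = 180
Σ = 542
Area = |Σ|/2 = 271.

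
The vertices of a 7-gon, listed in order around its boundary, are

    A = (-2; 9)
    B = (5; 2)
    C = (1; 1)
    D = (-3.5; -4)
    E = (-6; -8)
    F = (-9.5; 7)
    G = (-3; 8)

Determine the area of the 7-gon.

113.25

A→B: (-2)(2) − (5)(9) = -49
B→C: (5)(1) − (1)(2) = 3
C→D: (1)(-4) − (-3.5)(1) = -0.5
D→E: (-3.5)(-8) − (-6)(-4) = 4
E→F: (-6)(7) − (-9.5)(-8) = -118
F→G: (-9.5)(8) − (-3)(7) = -55
G→A: (-3)(9) − (-2)(8) = -11
Σ = -226.5
Area = |Σ|/2 = 113.25.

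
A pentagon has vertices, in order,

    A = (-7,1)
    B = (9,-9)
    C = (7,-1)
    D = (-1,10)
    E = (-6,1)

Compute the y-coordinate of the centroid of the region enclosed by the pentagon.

Apply Gauss's area formula. First the cross-terms c_i = x_i·y_{i+1} − x_{i+1}·y_i:
  54, 54, 69, 59, 1  ⇒  2A = 237, A = 118.5.
Then Σ (y_i + y_{i+1})·c_i = 300, so ȳ = 300 / (6·118.5) = 100/237.

100/237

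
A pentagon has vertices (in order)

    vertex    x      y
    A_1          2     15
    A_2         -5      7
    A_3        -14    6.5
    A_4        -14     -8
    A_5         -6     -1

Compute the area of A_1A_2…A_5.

117.75

Apply the shoelace (surveyor's) formula: 2A = Σ (x_i·y_{i+1} − x_{i+1}·y_i), indices taken mod 5.
Σ = (89) + (65.5) + (203) + (-34) + (-88) = 235.5
Area = |Σ|/2 = 117.75.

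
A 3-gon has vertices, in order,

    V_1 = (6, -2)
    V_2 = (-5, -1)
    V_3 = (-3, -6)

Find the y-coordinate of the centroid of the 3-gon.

Apply Gauss's area formula. First the cross-terms c_i = x_i·y_{i+1} − x_{i+1}·y_i:
  -16, 27, 42  ⇒  2A = 53, A = 26.5.
Then Σ (y_i + y_{i+1})·c_i = -477, so ȳ = -477 / (6·26.5) = -3.

-3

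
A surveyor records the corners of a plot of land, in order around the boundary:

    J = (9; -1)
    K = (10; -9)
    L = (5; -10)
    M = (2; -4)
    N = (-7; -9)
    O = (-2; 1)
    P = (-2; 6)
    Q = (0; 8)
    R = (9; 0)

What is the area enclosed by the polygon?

152

Apply the surveyor's formula: 2A = Σ (x_i·y_{i+1} − x_{i+1}·y_i), indices taken mod 9.
Σ = (-71) + (-55) + (0) + (-46) + (-25) + (-10) + (-16) + (-72) + (-9) = -304
Area = |Σ|/2 = 152.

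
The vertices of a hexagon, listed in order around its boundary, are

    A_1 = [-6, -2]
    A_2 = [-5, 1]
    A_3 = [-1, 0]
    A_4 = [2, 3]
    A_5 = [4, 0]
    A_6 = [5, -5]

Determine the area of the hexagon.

45

Apply the surveyor's formula: 2A = Σ (x_i·y_{i+1} − x_{i+1}·y_i), indices taken mod 6.
Σ = (-16) + (1) + (-3) + (-12) + (-20) + (-40) = -90
Area = |Σ|/2 = 45.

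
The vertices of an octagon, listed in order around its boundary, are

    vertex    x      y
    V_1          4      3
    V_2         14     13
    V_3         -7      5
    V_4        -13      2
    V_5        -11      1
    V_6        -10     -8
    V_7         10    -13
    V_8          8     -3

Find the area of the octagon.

Apply the shoelace formula: 2A = Σ (x_i·y_{i+1} − x_{i+1}·y_i), indices taken mod 8.
V_1→V_2: (4)(13) − (14)(3) = 10
V_2→V_3: (14)(5) − (-7)(13) = 161
V_3→V_4: (-7)(2) − (-13)(5) = 51
V_4→V_5: (-13)(1) − (-11)(2) = 9
V_5→V_6: (-11)(-8) − (-10)(1) = 98
V_6→V_7: (-10)(-13) − (10)(-8) = 210
V_7→V_8: (10)(-3) − (8)(-13) = 74
V_8→V_1: (8)(3) − (4)(-3) = 36
Σ = 649
Area = |Σ|/2 = 324.5.

324.5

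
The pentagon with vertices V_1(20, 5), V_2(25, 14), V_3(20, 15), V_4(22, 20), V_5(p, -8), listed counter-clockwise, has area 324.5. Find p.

Write out the shoelace sum; only the two edges meeting at V_5 involve p:
2·Area = [(22·(-8) − p·20) + (p·5 − 20·(-8))] + 320
       = -15·p + 304 = 649
⇒ p = -23.

-23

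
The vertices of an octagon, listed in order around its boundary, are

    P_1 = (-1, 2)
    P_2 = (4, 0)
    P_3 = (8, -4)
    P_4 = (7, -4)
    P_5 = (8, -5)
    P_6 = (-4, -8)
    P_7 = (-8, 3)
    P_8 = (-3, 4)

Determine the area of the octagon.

108

Apply the shoelace (surveyor's) formula: 2A = Σ (x_i·y_{i+1} − x_{i+1}·y_i), indices taken mod 8.
P_1→P_2: (-1)(0) − (4)(2) = -8
P_2→P_3: (4)(-4) − (8)(0) = -16
P_3→P_4: (8)(-4) − (7)(-4) = -4
P_4→P_5: (7)(-5) − (8)(-4) = -3
P_5→P_6: (8)(-8) − (-4)(-5) = -84
P_6→P_7: (-4)(3) − (-8)(-8) = -76
P_7→P_8: (-8)(4) − (-3)(3) = -23
P_8→P_1: (-3)(2) − (-1)(4) = -2
Σ = -216
Area = |Σ|/2 = 108.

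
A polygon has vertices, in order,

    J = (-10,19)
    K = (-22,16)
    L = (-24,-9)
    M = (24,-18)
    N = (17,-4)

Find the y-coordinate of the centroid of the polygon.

Apply the shoelace formula. First the cross-terms c_i = x_i·y_{i+1} − x_{i+1}·y_i:
  258, 582, 648, 210, 283  ⇒  2A = 1981, A = 990.5.
Then Σ (y_i + y_{i+1})·c_i = -4767, so ȳ = -4767 / (6·990.5) = -227/283.

-227/283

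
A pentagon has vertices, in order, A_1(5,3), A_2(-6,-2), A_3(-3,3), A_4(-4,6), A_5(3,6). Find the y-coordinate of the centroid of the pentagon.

763/255

Apply the surveyor's formula. First the cross-terms c_i = x_i·y_{i+1} − x_{i+1}·y_i:
  8, -24, -6, -42, -21  ⇒  2A = -85, A = -42.5.
Then Σ (y_i + y_{i+1})·c_i = -763, so ȳ = -763 / (6·(-42.5)) = 763/255.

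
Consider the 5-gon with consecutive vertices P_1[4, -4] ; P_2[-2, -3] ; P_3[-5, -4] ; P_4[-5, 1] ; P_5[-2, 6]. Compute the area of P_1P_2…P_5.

Cross-terms: -20, -7, -25, -28, -16  ⇒  Σ = -96
Area = |Σ|/2 = 48.

48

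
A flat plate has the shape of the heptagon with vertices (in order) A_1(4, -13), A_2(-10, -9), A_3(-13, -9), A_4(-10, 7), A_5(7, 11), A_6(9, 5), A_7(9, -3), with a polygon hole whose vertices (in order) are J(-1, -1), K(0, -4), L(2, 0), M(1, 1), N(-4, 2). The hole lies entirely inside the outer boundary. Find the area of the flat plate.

374

Outer boundary:
Apply the shoelace (surveyor's) formula: 2A = Σ (x_i·y_{i+1} − x_{i+1}·y_i), indices taken mod 7.
Σ = (-166) + (-27) + (-181) + (-159) + (-64) + (-72) + (-105) = -774
Area = |Σ|/2 = 387.
Hole:
Cross-terms: 4, 8, 2, 6, 6  ⇒  Σ = 26
Area = |Σ|/2 = 13.
Net area = 387 − 13 = 374.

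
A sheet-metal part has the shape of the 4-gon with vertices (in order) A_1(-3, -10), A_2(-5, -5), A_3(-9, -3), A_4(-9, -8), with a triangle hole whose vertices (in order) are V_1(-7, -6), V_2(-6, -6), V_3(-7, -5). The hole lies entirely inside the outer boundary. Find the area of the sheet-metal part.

Outer boundary:
Apply the surveyor's formula: 2A = Σ (x_i·y_{i+1} − x_{i+1}·y_i), indices taken mod 4.
Cross-terms: -35, -30, 45, 66  ⇒  Σ = 46
Area = |Σ|/2 = 23.
Hole:
Apply the shoelace (surveyor's) formula: 2A = Σ (x_i·y_{i+1} − x_{i+1}·y_i), indices taken mod 3.
V_1→V_2: (-7)(-6) − (-6)(-6) = 6
V_2→V_3: (-6)(-5) − (-7)(-6) = -12
V_3→V_1: (-7)(-6) − (-7)(-5) = 7
Σ = 1
Area = |Σ|/2 = 0.5.
Net area = 23 − 0.5 = 22.5.

22.5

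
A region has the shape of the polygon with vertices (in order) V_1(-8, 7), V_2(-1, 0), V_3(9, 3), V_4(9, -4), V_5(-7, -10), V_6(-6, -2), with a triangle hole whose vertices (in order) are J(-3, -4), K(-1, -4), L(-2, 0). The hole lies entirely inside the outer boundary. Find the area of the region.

Outer boundary:
Σ = (7) + (-3) + (-63) + (-118) + (-46) + (-58) = -281
Area = |Σ|/2 = 140.5.
Hole:
Apply the shoelace formula: 2A = Σ (x_i·y_{i+1} − x_{i+1}·y_i), indices taken mod 3.
Cross-terms: 8, -8, 8  ⇒  Σ = 8
Area = |Σ|/2 = 4.
Net area = 140.5 − 4 = 136.5.

136.5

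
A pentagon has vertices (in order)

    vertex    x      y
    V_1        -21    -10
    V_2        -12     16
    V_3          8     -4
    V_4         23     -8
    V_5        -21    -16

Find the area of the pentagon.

585

Cross-terms: -456, -80, 28, -536, -126  ⇒  Σ = -1170
Area = |Σ|/2 = 585.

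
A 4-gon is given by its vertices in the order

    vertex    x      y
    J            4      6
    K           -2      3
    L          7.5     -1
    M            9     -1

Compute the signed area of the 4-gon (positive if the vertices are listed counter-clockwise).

31.5

Apply the shoelace formula: 2A = Σ (x_i·y_{i+1} − x_{i+1}·y_i), indices taken mod 4.
Σ = (24) + (-20.5) + (1.5) + (58) = 63
Signed area = Σ/2 = 31.5 (positive ⇒ counter-clockwise traversal).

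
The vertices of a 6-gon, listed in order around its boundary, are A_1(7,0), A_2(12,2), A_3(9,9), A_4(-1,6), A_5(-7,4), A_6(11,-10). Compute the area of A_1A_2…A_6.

Apply the shoelace (surveyor's) formula: 2A = Σ (x_i·y_{i+1} − x_{i+1}·y_i), indices taken mod 6.
Σ = (14) + (90) + (63) + (38) + (26) + (70) = 301
Area = |Σ|/2 = 150.5.

150.5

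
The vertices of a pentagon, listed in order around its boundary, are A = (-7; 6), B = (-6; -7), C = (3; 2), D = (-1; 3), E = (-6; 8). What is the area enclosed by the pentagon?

67.5

Apply the surveyor's formula: 2A = Σ (x_i·y_{i+1} − x_{i+1}·y_i), indices taken mod 5.
Σ = (85) + (9) + (11) + (10) + (20) = 135
Area = |Σ|/2 = 67.5.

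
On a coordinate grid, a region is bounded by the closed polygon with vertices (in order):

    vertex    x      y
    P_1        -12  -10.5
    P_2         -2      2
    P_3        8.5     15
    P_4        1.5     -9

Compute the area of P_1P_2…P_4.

Apply the surveyor's formula: 2A = Σ (x_i·y_{i+1} − x_{i+1}·y_i), indices taken mod 4.
Cross-terms: -45, -47, -99, -123.75  ⇒  Σ = -314.75
Area = |Σ|/2 = 157.375.

157.375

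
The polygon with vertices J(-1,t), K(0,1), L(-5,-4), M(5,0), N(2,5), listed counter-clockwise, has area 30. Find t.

The doubled signed area Σ (x_i y_{i+1} − x_{i+1} y_i) is linear in t.
With t=0 it equals 54; the coefficient of t is 2 (from the two edges through J).
So 2·t + 54 = 2·30 = 60 ⇒ t = 3.

3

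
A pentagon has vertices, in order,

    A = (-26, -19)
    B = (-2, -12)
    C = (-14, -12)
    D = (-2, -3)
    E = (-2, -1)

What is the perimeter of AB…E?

|AB| = √((24)² + (7)²) = √625 = 25
|BC| = √((-12)² + (0)²) = √144 = 12
|CD| = √((12)² + (9)²) = √225 = 15
|DE| = √((0)² + (2)²) = √4 = 2
|EA| = √((-24)² + (-18)²) = √900 = 30
Perimeter = 25 + 12 + 15 + 2 + 30 = 84.

84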